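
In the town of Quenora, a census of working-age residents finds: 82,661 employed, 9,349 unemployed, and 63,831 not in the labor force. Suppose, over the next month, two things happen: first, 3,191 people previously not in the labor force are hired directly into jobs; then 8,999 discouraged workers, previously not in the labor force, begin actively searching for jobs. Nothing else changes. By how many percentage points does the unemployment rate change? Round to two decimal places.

Initially, labor force = 82,661 + 9,349 = 92,010, so u = 9,349/92,010 = 10.16%.
After the first change, employed and labor force both rise by 3,191; unemployed unchanged → E = 85,852, U = 9,349, labor force = 95,201.
After the second change, unemployed and labor force both rise by 8,999 → E = 85,852, U = 18,348, labor force = 104,200.
New unemployment rate = 18,348 / 104,200 = 17.61%.
Change = 17.61% − 10.16% = +7.45 percentage points.

The unemployment rate changes by +7.45 percentage points.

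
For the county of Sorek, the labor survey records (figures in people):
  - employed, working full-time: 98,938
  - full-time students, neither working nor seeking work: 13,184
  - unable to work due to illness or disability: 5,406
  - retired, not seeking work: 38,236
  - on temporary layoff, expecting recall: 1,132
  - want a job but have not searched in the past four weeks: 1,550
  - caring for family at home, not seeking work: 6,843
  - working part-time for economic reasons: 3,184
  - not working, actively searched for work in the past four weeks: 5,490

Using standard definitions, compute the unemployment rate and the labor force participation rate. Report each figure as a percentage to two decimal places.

Unemployment rate ≈ 6.09%; labor force participation rate ≈ 62.51%.

Employed = 98,938 + 3,184 = 102,122 (anyone who worked, including part-time for economic reasons, counts as employed).
Unemployed = 1,132 + 5,490 = 6,622 (jobless and actively searching, or on temporary layoff).
Labor force = 102,122 + 6,622 = 108,744.
Not in labor force = 13,184 + 5,406 + 38,236 + 1,550 + 6,843 = 65,219 (those not working and not actively searching are outside the labor force — including those who want a job but have given up searching).
Civilian working-age population = 108,744 + 65,219 = 173,963.
Unemployment rate = 6,622 / 108,744 = 6.09%.
Labor force participation rate = 108,744 / 173,963 = 62.51%.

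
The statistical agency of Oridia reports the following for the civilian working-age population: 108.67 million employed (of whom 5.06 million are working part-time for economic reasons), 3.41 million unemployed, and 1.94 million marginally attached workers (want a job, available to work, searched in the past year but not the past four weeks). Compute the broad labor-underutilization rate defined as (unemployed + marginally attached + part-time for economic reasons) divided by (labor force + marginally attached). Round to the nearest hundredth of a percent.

Labor force = 108.67 + 3.41 = 112.08 million.
Numerator = 3.41 + 1.94 + 5.06 = 10.41 million.
Denominator = 112.08 + 1.94 = 114.02 million.
Broad rate = 10.41 / 114.02 = 9.13%.

Broad underutilization rate ≈ 9.13%.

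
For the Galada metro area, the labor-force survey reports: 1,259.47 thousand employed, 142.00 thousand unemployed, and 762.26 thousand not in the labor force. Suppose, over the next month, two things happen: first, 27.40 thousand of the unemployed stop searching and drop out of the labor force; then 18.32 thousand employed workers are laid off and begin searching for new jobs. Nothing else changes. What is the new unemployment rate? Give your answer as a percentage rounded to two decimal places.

New unemployment rate ≈ 9.67%.

Initially, labor force = 1,259.47 + 142.00 = 1,401.47 thousand, so u = 142.00/1,401.47 = 10.13%.
After the first change, unemployed and labor force both fall by 27.40 → E = 1,259.47, U = 114.60, labor force = 1,374.07 thousand.
After the second change, employed falls and unemployed rises by 18.32; labor force unchanged → E = 1,241.15, U = 132.92, labor force = 1,374.07 thousand.
New unemployment rate = 132.92 / 1,374.07 = 9.67%.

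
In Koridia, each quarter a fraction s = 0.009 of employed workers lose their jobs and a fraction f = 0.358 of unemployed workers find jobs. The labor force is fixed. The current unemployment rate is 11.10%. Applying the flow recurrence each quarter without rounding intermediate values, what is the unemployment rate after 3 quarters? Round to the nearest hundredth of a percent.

Unemployment rate after three quarters ≈ 4.65%.

With a fixed labor force, u_{t+1} = u_t + s·(1−u_t) − f·u_t = u_t·(1−s−f) + s.
Here 1−s−f = 0.633 and s = 0.009.
u_1 = 0.111000 × 0.633 + 0.009 = 0.079263.
u_2 = 0.079263 × 0.633 + 0.009 = 0.059173.
u_3 = 0.059173 × 0.633 + 0.009 = 0.046457.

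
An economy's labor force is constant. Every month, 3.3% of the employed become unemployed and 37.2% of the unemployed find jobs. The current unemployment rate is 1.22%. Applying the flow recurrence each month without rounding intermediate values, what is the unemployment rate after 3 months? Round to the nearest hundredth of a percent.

Unemployment rate after three months ≈ 6.69%.

With a fixed labor force, u_{t+1} = u_t + s·(1−u_t) − f·u_t = u_t·(1−s−f) + s.
Here 1−s−f = 0.595 and s = 0.033.
u_1 = 0.012200 × 0.595 + 0.033 = 0.040259.
u_2 = 0.040259 × 0.595 + 0.033 = 0.056954.
u_3 = 0.056954 × 0.595 + 0.033 = 0.066888.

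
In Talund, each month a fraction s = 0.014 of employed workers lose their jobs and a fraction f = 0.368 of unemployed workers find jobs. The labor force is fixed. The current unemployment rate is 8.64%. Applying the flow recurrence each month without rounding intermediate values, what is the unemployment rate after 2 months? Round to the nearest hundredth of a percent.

With a fixed labor force, u_{t+1} = u_t + s·(1−u_t) − f·u_t = u_t·(1−s−f) + s.
Here 1−s−f = 0.618 and s = 0.014.
u_1 = 0.086400 × 0.618 + 0.014 = 0.067395.
u_2 = 0.067395 × 0.618 + 0.014 = 0.055650.

Unemployment rate after two months ≈ 5.57%.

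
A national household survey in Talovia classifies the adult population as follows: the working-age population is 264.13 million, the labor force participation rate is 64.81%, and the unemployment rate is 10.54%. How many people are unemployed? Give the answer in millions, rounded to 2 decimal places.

About 18.04 million are unemployed.

Labor force = 0.6481 × 264.13 = 171.18 million.
Unemployed = 0.1054 × 171.18 ≈ 18.04 million.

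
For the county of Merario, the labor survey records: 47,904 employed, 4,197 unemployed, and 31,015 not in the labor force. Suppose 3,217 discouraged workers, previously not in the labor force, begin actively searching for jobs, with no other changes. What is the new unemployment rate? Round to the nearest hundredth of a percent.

Initially, labor force = 47,904 + 4,197 = 52,101, so u = 4,197/52,101 = 8.06%.
After the change, unemployed and labor force both rise by 3,217 → E = 47,904, U = 7,414, labor force = 55,318.
New unemployment rate = 7,414 / 55,318 = 13.40%.

New unemployment rate ≈ 13.40%.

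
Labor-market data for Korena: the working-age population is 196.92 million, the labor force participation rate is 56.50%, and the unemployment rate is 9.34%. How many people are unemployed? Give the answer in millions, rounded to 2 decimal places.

Labor force = 0.5650 × 196.92 = 111.26 million.
Unemployed = 0.0934 × 111.26 ≈ 10.39 million.

About 10.39 million are unemployed.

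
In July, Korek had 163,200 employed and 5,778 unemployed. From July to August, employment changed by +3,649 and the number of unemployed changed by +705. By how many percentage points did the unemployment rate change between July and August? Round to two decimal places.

The unemployment rate changed by +0.32 percentage points.

July: labor force = 163,200 + 5,778 = 168,978; u = 5,778/168,978 = 3.42%.
August: labor force = 166,849 + 6,483 = 173,332; u = 6,483/173,332 = 3.74%.
Change = 3.74% − 3.42% = +0.32 pp.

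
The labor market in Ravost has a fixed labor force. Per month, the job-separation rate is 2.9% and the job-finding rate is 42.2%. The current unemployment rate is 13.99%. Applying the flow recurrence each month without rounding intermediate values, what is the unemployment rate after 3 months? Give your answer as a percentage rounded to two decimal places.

Unemployment rate after three months ≈ 7.68%.

With a fixed labor force, u_{t+1} = u_t + s·(1−u_t) − f·u_t = u_t·(1−s−f) + s.
Here 1−s−f = 0.549 and s = 0.029.
u_1 = 0.139900 × 0.549 + 0.029 = 0.105805.
u_2 = 0.105805 × 0.549 + 0.029 = 0.087087.
u_3 = 0.087087 × 0.549 + 0.029 = 0.076811.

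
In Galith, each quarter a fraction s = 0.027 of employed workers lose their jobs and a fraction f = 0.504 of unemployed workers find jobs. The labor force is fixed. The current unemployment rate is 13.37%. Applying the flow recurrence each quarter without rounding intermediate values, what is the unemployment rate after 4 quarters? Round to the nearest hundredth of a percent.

With a fixed labor force, u_{t+1} = u_t + s·(1−u_t) − f·u_t = u_t·(1−s−f) + s.
Here 1−s−f = 0.469 and s = 0.027.
u_1 = 0.133700 × 0.469 + 0.027 = 0.089705.
u_2 = 0.089705 × 0.469 + 0.027 = 0.069072.
u_3 = 0.069072 × 0.469 + 0.027 = 0.059395.
u_4 = 0.059395 × 0.469 + 0.027 = 0.054856.

Unemployment rate after four quarters ≈ 5.49%.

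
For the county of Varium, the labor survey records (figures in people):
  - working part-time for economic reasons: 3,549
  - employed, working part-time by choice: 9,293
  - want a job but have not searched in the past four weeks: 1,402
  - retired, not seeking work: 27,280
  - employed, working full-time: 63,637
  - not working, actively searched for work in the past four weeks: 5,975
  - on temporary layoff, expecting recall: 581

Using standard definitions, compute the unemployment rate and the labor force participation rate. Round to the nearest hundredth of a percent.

Unemployment rate ≈ 7.90%; labor force participation rate ≈ 74.33%.

Employed = 3,549 + 9,293 + 63,637 = 76,479 (anyone who worked, including part-time for economic reasons, counts as employed).
Unemployed = 5,975 + 581 = 6,556 (jobless and actively searching, or on temporary layoff).
Labor force = 76,479 + 6,556 = 83,035.
Not in labor force = 1,402 + 27,280 = 28,682 (those not working and not actively searching are outside the labor force — including those who want a job but have given up searching).
Civilian working-age population = 83,035 + 28,682 = 111,717.
Unemployment rate = 6,556 / 83,035 = 7.90%.
Labor force participation rate = 83,035 / 111,717 = 74.33%.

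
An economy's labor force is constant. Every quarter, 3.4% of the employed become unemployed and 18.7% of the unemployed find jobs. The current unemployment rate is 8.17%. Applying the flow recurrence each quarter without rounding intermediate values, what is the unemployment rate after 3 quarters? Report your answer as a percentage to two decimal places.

With a fixed labor force, u_{t+1} = u_t + s·(1−u_t) − f·u_t = u_t·(1−s−f) + s.
Here 1−s−f = 0.779 and s = 0.034.
u_1 = 0.081700 × 0.779 + 0.034 = 0.097644.
u_2 = 0.097644 × 0.779 + 0.034 = 0.110065.
u_3 = 0.110065 × 0.779 + 0.034 = 0.119741.

Unemployment rate after three quarters ≈ 11.97%.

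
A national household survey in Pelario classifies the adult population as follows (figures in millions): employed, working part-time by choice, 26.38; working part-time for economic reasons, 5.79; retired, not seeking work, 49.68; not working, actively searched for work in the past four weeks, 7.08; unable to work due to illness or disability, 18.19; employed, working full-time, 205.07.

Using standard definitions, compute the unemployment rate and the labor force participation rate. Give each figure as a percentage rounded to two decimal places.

Unemployment rate ≈ 2.90%; labor force participation rate ≈ 78.26%.

Employed = 26.38 + 5.79 + 205.07 = 237.24 million (anyone who worked, including part-time for economic reasons, counts as employed).
Unemployed = 7.08 million.
Labor force = 237.24 + 7.08 = 244.32 million.
Not in labor force = 49.68 + 18.19 = 67.87 million (those not working and not actively searching are outside the labor force).
Civilian working-age population = 244.32 + 67.87 = 312.19 million.
Unemployment rate = 7.08 / 244.32 = 2.90%.
Labor force participation rate = 244.32 / 312.19 = 78.26%.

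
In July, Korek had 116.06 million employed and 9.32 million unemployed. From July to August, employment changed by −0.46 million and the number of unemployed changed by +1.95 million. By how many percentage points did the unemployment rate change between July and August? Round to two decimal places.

The unemployment rate changed by +1.45 percentage points.

July: labor force = 116.06 + 9.32 = 125.38; u = 9.32/125.38 = 7.43%.
August: labor force = 115.60 + 11.27 = 126.87; u = 11.27/126.87 = 8.88%.
Change = 8.88% − 7.43% = +1.45 pp.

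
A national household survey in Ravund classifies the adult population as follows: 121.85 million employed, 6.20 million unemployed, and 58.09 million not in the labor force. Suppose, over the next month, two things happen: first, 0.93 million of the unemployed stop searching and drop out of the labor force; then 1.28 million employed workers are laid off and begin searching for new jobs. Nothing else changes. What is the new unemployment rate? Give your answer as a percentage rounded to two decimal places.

New unemployment rate ≈ 5.15%.

Initially, labor force = 121.85 + 6.20 = 128.05 million, so u = 6.20/128.05 = 4.84%.
After the first change, unemployed and labor force both fall by 0.93 → E = 121.85, U = 5.27, labor force = 127.12 million.
After the second change, employed falls and unemployed rises by 1.28; labor force unchanged → E = 120.57, U = 6.55, labor force = 127.12 million.
New unemployment rate = 6.55 / 127.12 = 5.15%.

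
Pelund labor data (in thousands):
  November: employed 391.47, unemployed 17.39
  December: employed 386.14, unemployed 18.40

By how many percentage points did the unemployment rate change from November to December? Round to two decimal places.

November: labor force = 391.47 + 17.39 = 408.86; u = 17.39/408.86 = 4.25%.
December: labor force = 386.14 + 18.40 = 404.54; u = 18.40/404.54 = 4.55%.
Change = 4.55% − 4.25% = +0.30 pp.

The unemployment rate changed by +0.30 percentage points.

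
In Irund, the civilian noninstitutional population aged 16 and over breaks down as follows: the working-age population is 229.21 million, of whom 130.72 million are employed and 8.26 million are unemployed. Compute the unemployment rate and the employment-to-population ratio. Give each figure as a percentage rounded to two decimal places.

Labor force = employed + unemployed = 130.72 + 8.26 = 138.98 million.
Unemployment rate = 8.26 / 138.98 = 5.94%.
Employment-population ratio = 130.72 / 229.21 = 57.03%.

Unemployment rate ≈ 5.94%; employment-population ratio ≈ 57.03%.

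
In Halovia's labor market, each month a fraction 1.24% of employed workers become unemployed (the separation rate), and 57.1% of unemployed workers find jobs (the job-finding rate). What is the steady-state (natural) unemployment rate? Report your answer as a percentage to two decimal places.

At steady state the flows balance: s·E = f·U, so U/(E+U) = s/(s+f).
u* = 1.24 / (1.24 + 57.1) = 1.24 / 58.34 = 2.13%.

Steady-state unemployment rate ≈ 2.13%.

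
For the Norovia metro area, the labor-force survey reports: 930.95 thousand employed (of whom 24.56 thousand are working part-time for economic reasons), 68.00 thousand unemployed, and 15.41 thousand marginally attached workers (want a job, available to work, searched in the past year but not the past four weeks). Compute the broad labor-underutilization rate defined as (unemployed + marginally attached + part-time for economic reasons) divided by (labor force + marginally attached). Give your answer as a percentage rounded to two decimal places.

Broad underutilization rate ≈ 10.64%.

Labor force = 930.95 + 68.00 = 998.95 thousand.
Numerator = 68.00 + 15.41 + 24.56 = 107.97 thousand.
Denominator = 998.95 + 15.41 = 1,014.36 thousand.
Broad rate = 107.97 / 1,014.36 = 10.64%.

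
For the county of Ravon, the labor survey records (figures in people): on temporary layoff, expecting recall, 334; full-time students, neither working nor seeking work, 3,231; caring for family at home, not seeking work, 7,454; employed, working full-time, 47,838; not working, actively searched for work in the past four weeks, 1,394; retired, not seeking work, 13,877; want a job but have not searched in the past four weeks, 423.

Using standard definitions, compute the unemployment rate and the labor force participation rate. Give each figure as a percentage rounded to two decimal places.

Employed = 47,838.
Unemployed = 334 + 1,394 = 1,728 (jobless and actively searching, or on temporary layoff).
Labor force = 47,838 + 1,728 = 49,566.
Not in labor force = 3,231 + 7,454 + 13,877 + 423 = 24,985 (those not working and not actively searching are outside the labor force — including those who want a job but have given up searching).
Civilian working-age population = 49,566 + 24,985 = 74,551.
Unemployment rate = 1,728 / 49,566 = 3.49%.
Labor force participation rate = 49,566 / 74,551 = 66.49%.

Unemployment rate ≈ 3.49%; labor force participation rate ≈ 66.49%.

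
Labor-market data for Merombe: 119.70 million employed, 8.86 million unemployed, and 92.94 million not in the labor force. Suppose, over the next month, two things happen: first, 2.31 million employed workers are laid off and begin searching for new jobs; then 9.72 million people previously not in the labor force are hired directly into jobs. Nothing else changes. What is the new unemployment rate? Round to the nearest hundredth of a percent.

Initially, labor force = 119.70 + 8.86 = 128.56 million, so u = 8.86/128.56 = 6.89%.
After the first change, employed falls and unemployed rises by 2.31; labor force unchanged → E = 117.39, U = 11.17, labor force = 128.56 million.
After the second change, employed and labor force both rise by 9.72; unemployed unchanged → E = 127.11, U = 11.17, labor force = 138.28 million.
New unemployment rate = 11.17 / 138.28 = 8.08%.

New unemployment rate ≈ 8.08%.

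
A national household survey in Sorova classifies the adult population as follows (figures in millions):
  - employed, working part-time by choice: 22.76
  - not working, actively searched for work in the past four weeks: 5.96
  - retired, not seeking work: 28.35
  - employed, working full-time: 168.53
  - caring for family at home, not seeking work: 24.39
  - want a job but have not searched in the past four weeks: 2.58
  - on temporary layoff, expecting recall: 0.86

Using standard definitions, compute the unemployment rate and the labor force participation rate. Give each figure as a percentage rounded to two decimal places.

Employed = 22.76 + 168.53 = 191.29 million.
Unemployed = 5.96 + 0.86 = 6.82 million (jobless and actively searching, or on temporary layoff).
Labor force = 191.29 + 6.82 = 198.11 million.
Not in labor force = 28.35 + 24.39 + 2.58 = 55.32 million (those not working and not actively searching are outside the labor force — including those who want a job but have given up searching).
Civilian working-age population = 198.11 + 55.32 = 253.43 million.
Unemployment rate = 6.82 / 198.11 = 3.44%.
Labor force participation rate = 198.11 / 253.43 = 78.17%.

Unemployment rate ≈ 3.44%; labor force participation rate ≈ 78.17%.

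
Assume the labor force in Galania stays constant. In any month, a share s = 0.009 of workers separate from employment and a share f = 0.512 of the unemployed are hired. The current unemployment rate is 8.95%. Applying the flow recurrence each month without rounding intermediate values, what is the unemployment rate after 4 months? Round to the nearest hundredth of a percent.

With a fixed labor force, u_{t+1} = u_t + s·(1−u_t) − f·u_t = u_t·(1−s−f) + s.
Here 1−s−f = 0.479 and s = 0.009.
u_1 = 0.089500 × 0.479 + 0.009 = 0.051870.
u_2 = 0.051870 × 0.479 + 0.009 = 0.033846.
u_3 = 0.033846 × 0.479 + 0.009 = 0.025212.
u_4 = 0.025212 × 0.479 + 0.009 = 0.021077.

Unemployment rate after four months ≈ 2.11%.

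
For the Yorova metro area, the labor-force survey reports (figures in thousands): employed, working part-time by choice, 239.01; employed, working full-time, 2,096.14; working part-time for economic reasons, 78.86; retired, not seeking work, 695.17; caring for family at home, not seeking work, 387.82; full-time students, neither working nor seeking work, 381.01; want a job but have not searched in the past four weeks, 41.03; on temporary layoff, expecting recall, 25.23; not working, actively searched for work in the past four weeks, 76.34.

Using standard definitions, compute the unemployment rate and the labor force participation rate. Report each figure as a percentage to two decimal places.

Unemployment rate ≈ 4.04%; labor force participation rate ≈ 62.57%.

Employed = 239.01 + 2,096.14 + 78.86 = 2,414.01 thousand (anyone who worked, including part-time for economic reasons, counts as employed).
Unemployed = 25.23 + 76.34 = 101.57 thousand (jobless and actively searching, or on temporary layoff).
Labor force = 2,414.01 + 101.57 = 2,515.58 thousand.
Not in labor force = 695.17 + 387.82 + 381.01 + 41.03 = 1,505.03 thousand (those not working and not actively searching are outside the labor force — including those who want a job but have given up searching).
Civilian working-age population = 2,515.58 + 1,505.03 = 4,020.61 thousand.
Unemployment rate = 101.57 / 2,515.58 = 4.04%.
Labor force participation rate = 2,515.58 / 4,020.61 = 62.57%.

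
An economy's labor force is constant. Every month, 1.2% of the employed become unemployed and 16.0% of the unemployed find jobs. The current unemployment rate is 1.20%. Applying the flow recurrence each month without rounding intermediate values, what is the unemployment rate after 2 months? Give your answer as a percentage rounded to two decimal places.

With a fixed labor force, u_{t+1} = u_t + s·(1−u_t) − f·u_t = u_t·(1−s−f) + s.
Here 1−s−f = 0.828 and s = 0.012.
u_1 = 0.012000 × 0.828 + 0.012 = 0.021936.
u_2 = 0.021936 × 0.828 + 0.012 = 0.030163.

Unemployment rate after two months ≈ 3.02%.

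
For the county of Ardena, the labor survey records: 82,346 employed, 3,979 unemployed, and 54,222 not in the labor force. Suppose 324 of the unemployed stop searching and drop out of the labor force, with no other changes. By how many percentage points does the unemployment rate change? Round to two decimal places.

The unemployment rate changes by −0.36 percentage points.

Initially, labor force = 82,346 + 3,979 = 86,325, so u = 3,979/86,325 = 4.61%.
After the change, unemployed and labor force both fall by 324 → E = 82,346, U = 3,655, labor force = 86,001.
New unemployment rate = 3,655 / 86,001 = 4.25%.
Change = 4.25% − 4.61% = −0.36 percentage points.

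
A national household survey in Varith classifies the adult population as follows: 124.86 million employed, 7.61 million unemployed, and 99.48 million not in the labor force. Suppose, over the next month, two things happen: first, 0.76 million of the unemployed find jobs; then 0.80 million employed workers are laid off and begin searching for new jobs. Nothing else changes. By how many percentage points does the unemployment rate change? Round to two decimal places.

Initially, labor force = 124.86 + 7.61 = 132.47 million, so u = 7.61/132.47 = 5.74%.
After the first change, unemployed falls and employed rises by 0.76; labor force unchanged → E = 125.62, U = 6.85, labor force = 132.47 million.
After the second change, employed falls and unemployed rises by 0.80; labor force unchanged → E = 124.82, U = 7.65, labor force = 132.47 million.
New unemployment rate = 7.65 / 132.47 = 5.77%.
Change = 5.77% − 5.74% = +0.03 percentage points.

The unemployment rate changes by +0.03 percentage points.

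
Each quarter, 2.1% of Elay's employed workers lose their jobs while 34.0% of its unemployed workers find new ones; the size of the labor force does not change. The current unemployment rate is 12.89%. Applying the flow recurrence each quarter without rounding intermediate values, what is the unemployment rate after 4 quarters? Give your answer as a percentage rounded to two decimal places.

Unemployment rate after four quarters ≈ 7.00%.

With a fixed labor force, u_{t+1} = u_t + s·(1−u_t) − f·u_t = u_t·(1−s−f) + s.
Here 1−s−f = 0.639 and s = 0.021.
u_1 = 0.128900 × 0.639 + 0.021 = 0.103367.
u_2 = 0.103367 × 0.639 + 0.021 = 0.087052.
u_3 = 0.087052 × 0.639 + 0.021 = 0.076626.
u_4 = 0.076626 × 0.639 + 0.021 = 0.069964.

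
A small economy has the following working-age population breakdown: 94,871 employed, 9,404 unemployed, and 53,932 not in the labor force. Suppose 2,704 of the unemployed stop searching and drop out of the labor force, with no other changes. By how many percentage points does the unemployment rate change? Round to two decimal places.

The unemployment rate changes by −2.42 percentage points.

Initially, labor force = 94,871 + 9,404 = 104,275, so u = 9,404/104,275 = 9.02%.
After the change, unemployed and labor force both fall by 2,704 → E = 94,871, U = 6,700, labor force = 101,571.
New unemployment rate = 6,700 / 101,571 = 6.60%.
Change = 6.60% − 9.02% = −2.42 percentage points.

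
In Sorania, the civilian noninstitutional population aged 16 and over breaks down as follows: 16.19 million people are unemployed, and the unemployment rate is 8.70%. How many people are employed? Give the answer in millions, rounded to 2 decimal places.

Labor force = U / u = 16.19 / 0.0870 ≈ 186.09 million.
Employed = labor force − unemployed = 186.09 − 16.19 = 169.90 million.

About 169.90 million are employed.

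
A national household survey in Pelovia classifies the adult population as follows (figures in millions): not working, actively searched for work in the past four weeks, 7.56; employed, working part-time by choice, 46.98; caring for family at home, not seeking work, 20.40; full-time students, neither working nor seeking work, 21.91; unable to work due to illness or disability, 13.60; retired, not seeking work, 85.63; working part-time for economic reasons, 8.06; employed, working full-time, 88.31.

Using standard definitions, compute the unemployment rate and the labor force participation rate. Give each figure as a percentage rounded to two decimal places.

Unemployment rate ≈ 5.01%; labor force participation rate ≈ 51.60%.

Employed = 46.98 + 8.06 + 88.31 = 143.35 million (anyone who worked, including part-time for economic reasons, counts as employed).
Unemployed = 7.56 million.
Labor force = 143.35 + 7.56 = 150.91 million.
Not in labor force = 20.40 + 21.91 + 13.60 + 85.63 = 141.54 million (those not working and not actively searching are outside the labor force).
Civilian working-age population = 150.91 + 141.54 = 292.45 million.
Unemployment rate = 7.56 / 150.91 = 5.01%.
Labor force participation rate = 150.91 / 292.45 = 51.60%.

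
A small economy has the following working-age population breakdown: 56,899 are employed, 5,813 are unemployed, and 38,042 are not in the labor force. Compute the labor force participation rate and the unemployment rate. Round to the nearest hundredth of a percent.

Labor force participation rate ≈ 62.24%; unemployment rate ≈ 9.27%.

Labor force = employed + unemployed = 56,899 + 5,813 = 62,712.
Working-age population = 62,712 + 38,042 = 100,754.
Unemployment rate = 5,813 / 62,712 = 9.27%.
Labor force participation rate = 62,712 / 100,754 = 62.24%.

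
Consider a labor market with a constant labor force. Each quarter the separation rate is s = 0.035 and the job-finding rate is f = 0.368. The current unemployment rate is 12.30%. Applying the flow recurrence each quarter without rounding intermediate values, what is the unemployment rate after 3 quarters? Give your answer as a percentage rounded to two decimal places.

Unemployment rate after three quarters ≈ 9.45%.

With a fixed labor force, u_{t+1} = u_t + s·(1−u_t) − f·u_t = u_t·(1−s−f) + s.
Here 1−s−f = 0.597 and s = 0.035.
u_1 = 0.123000 × 0.597 + 0.035 = 0.108431.
u_2 = 0.108431 × 0.597 + 0.035 = 0.099733.
u_3 = 0.099733 × 0.597 + 0.035 = 0.094541.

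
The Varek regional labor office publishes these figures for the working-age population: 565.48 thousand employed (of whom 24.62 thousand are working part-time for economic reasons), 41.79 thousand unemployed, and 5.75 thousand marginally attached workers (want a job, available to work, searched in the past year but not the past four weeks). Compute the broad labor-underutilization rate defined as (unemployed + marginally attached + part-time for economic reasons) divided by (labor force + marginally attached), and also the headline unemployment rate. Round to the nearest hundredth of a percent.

Labor force = 565.48 + 41.79 = 607.27 thousand.
Numerator = 41.79 + 5.75 + 24.62 = 72.16 thousand.
Denominator = 607.27 + 5.75 = 613.02 thousand.
Broad rate = 72.16 / 613.02 = 11.77%.
Headline unemployment rate = 41.79 / 607.27 = 6.88%.

Broad underutilization rate ≈ 11.77%; headline unemployment rate ≈ 6.88%.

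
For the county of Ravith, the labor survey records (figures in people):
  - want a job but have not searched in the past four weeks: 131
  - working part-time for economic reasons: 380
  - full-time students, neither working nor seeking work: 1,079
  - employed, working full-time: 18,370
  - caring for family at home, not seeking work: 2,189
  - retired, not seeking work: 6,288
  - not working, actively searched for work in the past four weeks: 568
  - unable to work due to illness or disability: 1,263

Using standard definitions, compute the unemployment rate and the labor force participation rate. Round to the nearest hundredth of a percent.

Employed = 380 + 18,370 = 18,750 (anyone who worked, including part-time for economic reasons, counts as employed).
Unemployed = 568.
Labor force = 18,750 + 568 = 19,318.
Not in labor force = 131 + 1,079 + 2,189 + 6,288 + 1,263 = 10,950 (those not working and not actively searching are outside the labor force — including those who want a job but have given up searching).
Civilian working-age population = 19,318 + 10,950 = 30,268.
Unemployment rate = 568 / 19,318 = 2.94%.
Labor force participation rate = 19,318 / 30,268 = 63.82%.

Unemployment rate ≈ 2.94%; labor force participation rate ≈ 63.82%.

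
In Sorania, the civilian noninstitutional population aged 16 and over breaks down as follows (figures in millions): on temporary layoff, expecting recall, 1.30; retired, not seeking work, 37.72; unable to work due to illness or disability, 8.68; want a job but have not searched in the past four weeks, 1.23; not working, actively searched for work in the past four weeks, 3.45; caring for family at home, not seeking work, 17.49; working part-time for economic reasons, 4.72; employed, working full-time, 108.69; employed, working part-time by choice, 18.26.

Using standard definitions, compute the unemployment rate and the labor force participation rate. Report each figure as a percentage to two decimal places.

Unemployment rate ≈ 3.48%; labor force participation rate ≈ 67.69%.

Employed = 4.72 + 108.69 + 18.26 = 131.67 million (anyone who worked, including part-time for economic reasons, counts as employed).
Unemployed = 1.30 + 3.45 = 4.75 million (jobless and actively searching, or on temporary layoff).
Labor force = 131.67 + 4.75 = 136.42 million.
Not in labor force = 37.72 + 8.68 + 1.23 + 17.49 = 65.12 million (those not working and not actively searching are outside the labor force — including those who want a job but have given up searching).
Civilian working-age population = 136.42 + 65.12 = 201.54 million.
Unemployment rate = 4.75 / 136.42 = 3.48%.
Labor force participation rate = 136.42 / 201.54 = 67.69%.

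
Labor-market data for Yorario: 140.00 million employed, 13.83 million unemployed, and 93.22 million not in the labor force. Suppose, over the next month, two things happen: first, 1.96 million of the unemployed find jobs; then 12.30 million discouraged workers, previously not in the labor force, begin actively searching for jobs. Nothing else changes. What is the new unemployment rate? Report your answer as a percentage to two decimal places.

Initially, labor force = 140.00 + 13.83 = 153.83 million, so u = 13.83/153.83 = 8.99%.
After the first change, unemployed falls and employed rises by 1.96; labor force unchanged → E = 141.96, U = 11.87, labor force = 153.83 million.
After the second change, unemployed and labor force both rise by 12.30 → E = 141.96, U = 24.17, labor force = 166.13 million.
New unemployment rate = 24.17 / 166.13 = 14.55%.

New unemployment rate ≈ 14.55%.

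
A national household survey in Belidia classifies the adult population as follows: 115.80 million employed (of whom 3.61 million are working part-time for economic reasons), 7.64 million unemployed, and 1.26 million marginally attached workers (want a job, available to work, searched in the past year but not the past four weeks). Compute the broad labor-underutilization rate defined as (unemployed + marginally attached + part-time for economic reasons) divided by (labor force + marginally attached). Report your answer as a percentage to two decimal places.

Broad underutilization rate ≈ 10.03%.

Labor force = 115.80 + 7.64 = 123.44 million.
Numerator = 7.64 + 1.26 + 3.61 = 12.51 million.
Denominator = 123.44 + 1.26 = 124.70 million.
Broad rate = 12.51 / 124.70 = 10.03%.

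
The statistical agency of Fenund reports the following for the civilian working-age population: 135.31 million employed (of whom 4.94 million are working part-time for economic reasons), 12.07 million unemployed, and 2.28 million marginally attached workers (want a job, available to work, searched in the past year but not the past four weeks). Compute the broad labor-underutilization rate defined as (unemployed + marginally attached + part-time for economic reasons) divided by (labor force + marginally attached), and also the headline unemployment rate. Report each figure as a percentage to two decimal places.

Broad underutilization rate ≈ 12.89%; headline unemployment rate ≈ 8.19%.

Labor force = 135.31 + 12.07 = 147.38 million.
Numerator = 12.07 + 2.28 + 4.94 = 19.29 million.
Denominator = 147.38 + 2.28 = 149.66 million.
Broad rate = 19.29 / 149.66 = 12.89%.
Headline unemployment rate = 12.07 / 147.38 = 8.19%.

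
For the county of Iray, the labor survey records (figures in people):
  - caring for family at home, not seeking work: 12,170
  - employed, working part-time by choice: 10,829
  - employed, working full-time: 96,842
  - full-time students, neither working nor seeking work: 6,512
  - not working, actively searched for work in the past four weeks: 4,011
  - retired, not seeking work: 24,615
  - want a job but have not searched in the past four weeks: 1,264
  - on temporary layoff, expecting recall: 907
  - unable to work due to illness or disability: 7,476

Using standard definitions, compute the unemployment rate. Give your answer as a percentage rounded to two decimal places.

Employed = 10,829 + 96,842 = 107,671.
Unemployed = 4,011 + 907 = 4,918 (jobless and actively searching, or on temporary layoff).
Labor force = 107,671 + 4,918 = 112,589.
Unemployment rate = 4,918 / 112,589 = 4.37%.

Unemployment rate ≈ 4.37%.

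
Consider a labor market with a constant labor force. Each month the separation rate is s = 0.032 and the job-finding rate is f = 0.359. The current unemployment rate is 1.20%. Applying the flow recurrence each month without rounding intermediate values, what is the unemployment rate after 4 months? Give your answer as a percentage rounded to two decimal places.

With a fixed labor force, u_{t+1} = u_t + s·(1−u_t) − f·u_t = u_t·(1−s−f) + s.
Here 1−s−f = 0.609 and s = 0.032.
u_1 = 0.012000 × 0.609 + 0.032 = 0.039308.
u_2 = 0.039308 × 0.609 + 0.032 = 0.055939.
u_3 = 0.055939 × 0.609 + 0.032 = 0.066067.
u_4 = 0.066067 × 0.609 + 0.032 = 0.072235.

Unemployment rate after four months ≈ 7.22%.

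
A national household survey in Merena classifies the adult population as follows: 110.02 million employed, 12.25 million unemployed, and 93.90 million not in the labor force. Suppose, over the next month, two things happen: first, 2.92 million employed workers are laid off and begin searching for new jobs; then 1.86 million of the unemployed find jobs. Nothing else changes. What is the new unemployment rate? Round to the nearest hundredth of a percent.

New unemployment rate ≈ 10.89%.

Initially, labor force = 110.02 + 12.25 = 122.27 million, so u = 12.25/122.27 = 10.02%.
After the first change, employed falls and unemployed rises by 2.92; labor force unchanged → E = 107.10, U = 15.17, labor force = 122.27 million.
After the second change, unemployed falls and employed rises by 1.86; labor force unchanged → E = 108.96, U = 13.31, labor force = 122.27 million.
New unemployment rate = 13.31 / 122.27 = 10.89%.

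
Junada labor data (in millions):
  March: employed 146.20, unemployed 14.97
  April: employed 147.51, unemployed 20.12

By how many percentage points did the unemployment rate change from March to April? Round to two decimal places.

March: labor force = 146.20 + 14.97 = 161.17; u = 14.97/161.17 = 9.29%.
April: labor force = 147.51 + 20.12 = 167.63; u = 20.12/167.63 = 12.00%.
Change = 12.00% − 9.29% = +2.71 pp.

The unemployment rate changed by +2.71 percentage points.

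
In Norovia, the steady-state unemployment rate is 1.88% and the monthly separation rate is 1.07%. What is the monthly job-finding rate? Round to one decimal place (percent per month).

From u* = s/(s+f): f = s·(1−u)/u.
f = 1.07 × (1 − 0.0188) / 0.0188 = 1.0499 / 0.0188 ≈ 55.8% per month.

Job-finding rate ≈ 55.8% per month.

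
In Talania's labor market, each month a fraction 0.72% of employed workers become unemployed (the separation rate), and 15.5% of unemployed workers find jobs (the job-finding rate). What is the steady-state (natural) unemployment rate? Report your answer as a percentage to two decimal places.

Steady-state unemployment rate ≈ 4.44%.

At steady state the flows balance: s·E = f·U, so U/(E+U) = s/(s+f).
u* = 0.72 / (0.72 + 15.5) = 0.72 / 16.22 = 4.44%.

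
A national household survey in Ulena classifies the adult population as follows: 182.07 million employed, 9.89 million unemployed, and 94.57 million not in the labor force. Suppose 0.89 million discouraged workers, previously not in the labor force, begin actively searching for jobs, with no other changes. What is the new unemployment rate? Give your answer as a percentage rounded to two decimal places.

New unemployment rate ≈ 5.59%.

Initially, labor force = 182.07 + 9.89 = 191.96 million, so u = 9.89/191.96 = 5.15%.
After the change, unemployed and labor force both rise by 0.89 → E = 182.07, U = 10.78, labor force = 192.85 million.
New unemployment rate = 10.78 / 192.85 = 5.59%.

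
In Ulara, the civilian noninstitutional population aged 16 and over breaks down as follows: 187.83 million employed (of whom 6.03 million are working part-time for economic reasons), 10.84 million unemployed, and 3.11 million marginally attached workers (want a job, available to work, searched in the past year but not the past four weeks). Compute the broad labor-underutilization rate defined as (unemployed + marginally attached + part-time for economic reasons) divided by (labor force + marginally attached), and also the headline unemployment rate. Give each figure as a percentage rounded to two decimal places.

Broad underutilization rate ≈ 9.90%; headline unemployment rate ≈ 5.46%.

Labor force = 187.83 + 10.84 = 198.67 million.
Numerator = 10.84 + 3.11 + 6.03 = 19.98 million.
Denominator = 198.67 + 3.11 = 201.78 million.
Broad rate = 19.98 / 201.78 = 9.90%.
Headline unemployment rate = 10.84 / 198.67 = 5.46%.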